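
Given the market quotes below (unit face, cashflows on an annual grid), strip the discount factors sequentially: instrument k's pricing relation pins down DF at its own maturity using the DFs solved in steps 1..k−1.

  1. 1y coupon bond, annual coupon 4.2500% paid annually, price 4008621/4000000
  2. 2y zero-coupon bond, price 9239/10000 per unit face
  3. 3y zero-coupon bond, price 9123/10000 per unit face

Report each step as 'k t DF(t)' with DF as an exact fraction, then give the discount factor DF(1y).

step 1 [1y] bond c/1=17/400: DF=(4008621/4000000 − 17/400·(0))/(1+17/400) = 9613/10000 ≈ 0.961300
step 2 [2y] zero: DF = P = 9239/10000 ≈ 0.923900
step 3 [3y] zero: DF = P = 9123/10000 ≈ 0.912300

1 1 9613/10000
2 2 9239/10000
3 3 9123/10000
DF(1y) = 9613/10000 ≈ 0.961300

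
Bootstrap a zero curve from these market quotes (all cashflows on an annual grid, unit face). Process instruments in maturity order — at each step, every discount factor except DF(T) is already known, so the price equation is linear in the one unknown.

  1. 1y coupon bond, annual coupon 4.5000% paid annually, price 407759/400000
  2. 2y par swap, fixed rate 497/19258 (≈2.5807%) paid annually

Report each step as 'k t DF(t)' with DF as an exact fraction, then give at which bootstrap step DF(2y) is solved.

step 1 [1y] bond c/1=9/200: DF=(407759/400000 − 9/200·(0))/(1+9/200) = 1951/2000 ≈ 0.975500
step 2 [2y] swap r/1=497/19258: DF=(1 − 497/19258·(0.975500))/(1+497/19258) = 9503/10000 ≈ 0.950300

1 1 1951/2000
2 2 9503/10000
DF(2y) is solved at step 2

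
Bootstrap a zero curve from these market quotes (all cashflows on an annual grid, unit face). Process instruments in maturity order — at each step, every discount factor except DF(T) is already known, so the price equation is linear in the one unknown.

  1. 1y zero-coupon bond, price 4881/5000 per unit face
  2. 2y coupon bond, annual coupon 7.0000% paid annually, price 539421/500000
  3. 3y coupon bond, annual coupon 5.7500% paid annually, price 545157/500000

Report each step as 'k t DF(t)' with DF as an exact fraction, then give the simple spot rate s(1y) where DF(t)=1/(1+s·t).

step 1 [1y] zero: DF = P = 4881/5000 ≈ 0.976200
step 2 [2y] bond c/1=7/100: DF=(539421/500000 − 7/100·(0.976200))/(1+7/100) = 2361/2500 ≈ 0.944400
step 3 [3y] bond c/1=23/400: DF=(545157/500000 − 23/400·(0.976200+0.944400))/(1+23/400) = 4633/5000 ≈ 0.926600

1 1 4881/5000
2 2 2361/2500
3 3 4633/5000
s(1y) = (1/(4881/5000) − 1)/(1) = 119/4881 ≈ 2.4380%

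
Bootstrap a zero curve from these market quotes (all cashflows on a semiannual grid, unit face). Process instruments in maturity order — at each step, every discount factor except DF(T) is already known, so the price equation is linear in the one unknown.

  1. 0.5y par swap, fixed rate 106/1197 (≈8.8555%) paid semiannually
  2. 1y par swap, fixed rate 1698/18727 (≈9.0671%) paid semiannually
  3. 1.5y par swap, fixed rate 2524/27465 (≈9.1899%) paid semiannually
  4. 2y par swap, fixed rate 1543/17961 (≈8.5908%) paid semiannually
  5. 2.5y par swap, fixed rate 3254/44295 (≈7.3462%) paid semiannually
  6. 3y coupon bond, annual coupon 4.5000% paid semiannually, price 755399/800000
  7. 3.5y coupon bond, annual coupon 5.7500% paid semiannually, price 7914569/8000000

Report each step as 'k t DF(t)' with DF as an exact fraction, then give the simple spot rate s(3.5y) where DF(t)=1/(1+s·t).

1 1/2 1197/1250
2 1 9151/10000
3 3/2 4369/5000
4 2 8457/10000
5 5/2 8373/10000
6 3 413/500
7 7/2 2037/2500
s(3.5y) = (1/(2037/2500) − 1)/(7/2) = 926/14259 ≈ 6.4941%

step 1 [0.5y] swap r/2=53/1197: DF=(1 − 53/1197·(0))/(1+53/1197) = 1197/1250 ≈ 0.957600
step 2 [1y] swap r/2=849/18727: DF=(1 − 849/18727·(0.957600))/(1+849/18727) = 9151/10000 ≈ 0.915100
step 3 [1.5y] swap r/2=1262/27465: DF=(1 − 1262/27465·(0.957600+0.915100))/(1+1262/27465) = 4369/5000 ≈ 0.873800
step 4 [2y] swap r/2=1543/35922: DF=(1 − 1543/35922·(0.957600+0.915100+0.873800))/(1+1543/35922) = 8457/10000 ≈ 0.845700
step 5 [2.5y] swap r/2=1627/44295: DF=(1 − 1627/44295·(0.957600+0.915100+0.873800+0.845700))/(1+1627/44295) = 8373/10000 ≈ 0.837300
step 6 [3y] bond c/2=9/400: DF=(755399/800000 − 9/400·(0.957600+0.915100+0.873800+0.845700+0.837300))/(1+9/400) = 413/500 ≈ 0.826000
step 7 [3.5y] bond c/2=23/800: DF=(7914569/8000000 − 23/800·(0.957600+0.915100+0.873800+0.845700+0.837300+0.826000))/(1+23/800) = 2037/2500 ≈ 0.814800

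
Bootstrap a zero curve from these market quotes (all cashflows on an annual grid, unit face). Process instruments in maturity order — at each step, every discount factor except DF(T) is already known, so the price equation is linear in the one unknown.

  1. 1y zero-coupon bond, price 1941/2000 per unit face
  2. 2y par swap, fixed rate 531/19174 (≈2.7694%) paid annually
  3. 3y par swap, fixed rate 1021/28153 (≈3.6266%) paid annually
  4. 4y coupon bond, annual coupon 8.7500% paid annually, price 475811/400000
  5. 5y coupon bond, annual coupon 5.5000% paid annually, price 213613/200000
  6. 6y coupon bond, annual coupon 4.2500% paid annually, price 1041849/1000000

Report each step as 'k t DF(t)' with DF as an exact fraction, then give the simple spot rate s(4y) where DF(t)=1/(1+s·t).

1 1 1941/2000
2 2 9469/10000
3 3 8979/10000
4 4 8673/10000
5 5 2051/2500
6 6 4079/5000
s(4y) = (1/(8673/10000) − 1)/(4) = 1327/34692 ≈ 3.8251%

step 1 [1y] zero: DF = P = 1941/2000 ≈ 0.970500
step 2 [2y] swap r/1=531/19174: DF=(1 − 531/19174·(0.970500))/(1+531/19174) = 9469/10000 ≈ 0.946900
step 3 [3y] swap r/1=1021/28153: DF=(1 − 1021/28153·(0.970500+0.946900))/(1+1021/28153) = 8979/10000 ≈ 0.897900
step 4 [4y] bond c/1=7/80: DF=(475811/400000 − 7/80·(0.970500+0.946900+0.897900))/(1+7/80) = 8673/10000 ≈ 0.867300
step 5 [5y] bond c/1=11/200: DF=(213613/200000 − 11/200·(0.970500+0.946900+0.897900+0.867300))/(1+11/200) = 2051/2500 ≈ 0.820400
step 6 [6y] bond c/1=17/400: DF=(1041849/1000000 − 17/400·(0.970500+0.946900+0.897900+0.867300+0.820400))/(1+17/400) = 4079/5000 ≈ 0.815800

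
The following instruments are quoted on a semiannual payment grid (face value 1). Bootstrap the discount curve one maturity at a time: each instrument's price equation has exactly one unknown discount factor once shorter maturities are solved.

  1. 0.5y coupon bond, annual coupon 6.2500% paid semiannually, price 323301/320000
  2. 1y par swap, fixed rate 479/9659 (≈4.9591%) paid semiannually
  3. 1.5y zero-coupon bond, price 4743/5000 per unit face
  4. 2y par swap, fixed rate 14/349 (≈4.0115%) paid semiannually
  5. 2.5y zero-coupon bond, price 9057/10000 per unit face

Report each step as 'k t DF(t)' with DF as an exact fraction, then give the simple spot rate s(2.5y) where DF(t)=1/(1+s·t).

1 1/2 9797/10000
2 1 9521/10000
3 3/2 4743/5000
4 2 9237/10000
5 5/2 9057/10000
s(2.5y) = (1/(9057/10000) − 1)/(5/2) = 1886/45285 ≈ 4.1647%

step 1 [0.5y] bond c/2=1/32: DF=(323301/320000 − 1/32·(0))/(1+1/32) = 9797/10000 ≈ 0.979700
step 2 [1y] swap r/2=479/19318: DF=(1 − 479/19318·(0.979700))/(1+479/19318) = 9521/10000 ≈ 0.952100
step 3 [1.5y] zero: DF = P = 4743/5000 ≈ 0.948600
step 4 [2y] swap r/2=7/349: DF=(1 − 7/349·(0.979700+0.952100+0.948600))/(1+7/349) = 9237/10000 ≈ 0.923700
step 5 [2.5y] zero: DF = P = 9057/10000 ≈ 0.905700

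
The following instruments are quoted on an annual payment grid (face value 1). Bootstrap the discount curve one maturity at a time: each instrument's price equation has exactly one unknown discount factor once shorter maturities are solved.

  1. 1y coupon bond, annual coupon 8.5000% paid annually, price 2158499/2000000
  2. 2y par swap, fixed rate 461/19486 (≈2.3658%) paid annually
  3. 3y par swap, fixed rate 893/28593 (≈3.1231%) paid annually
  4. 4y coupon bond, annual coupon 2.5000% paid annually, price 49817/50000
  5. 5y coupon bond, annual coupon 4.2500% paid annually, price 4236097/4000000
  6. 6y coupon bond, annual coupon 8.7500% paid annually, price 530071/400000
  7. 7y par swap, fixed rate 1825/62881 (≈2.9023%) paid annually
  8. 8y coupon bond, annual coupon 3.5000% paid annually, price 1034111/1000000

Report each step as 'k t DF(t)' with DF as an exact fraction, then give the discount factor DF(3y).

step 1 [1y] bond c/1=17/200: DF=(2158499/2000000 − 17/200·(0))/(1+17/200) = 9947/10000 ≈ 0.994700
step 2 [2y] swap r/1=461/19486: DF=(1 − 461/19486·(0.994700))/(1+461/19486) = 9539/10000 ≈ 0.953900
step 3 [3y] swap r/1=893/28593: DF=(1 − 893/28593·(0.994700+0.953900))/(1+893/28593) = 9107/10000 ≈ 0.910700
step 4 [4y] bond c/1=1/40: DF=(49817/50000 − 1/40·(0.994700+0.953900+0.910700))/(1+1/40) = 9023/10000 ≈ 0.902300
step 5 [5y] bond c/1=17/400: DF=(4236097/4000000 − 17/400·(0.994700+0.953900+0.910700+0.902300))/(1+17/400) = 69/80 ≈ 0.862500
step 6 [6y] bond c/1=7/80: DF=(530071/400000 − 7/80·(0.994700+0.953900+0.910700+0.902300+0.862500))/(1+7/80) = 1693/2000 ≈ 0.846500
step 7 [7y] swap r/1=1825/62881: DF=(1 − 1825/62881·(0.994700+0.953900+0.910700+0.902300+0.862500+0.846500))/(1+1825/62881) = 327/400 ≈ 0.817500
step 8 [8y] bond c/1=7/200: DF=(1034111/1000000 − 7/200·(0.994700+0.953900+0.910700+0.902300+0.862500+0.846500+0.817500))/(1+7/200) = 1573/2000 ≈ 0.786500

1 1 9947/10000
2 2 9539/10000
3 3 9107/10000
4 4 9023/10000
5 5 69/80
6 6 1693/2000
7 7 327/400
8 8 1573/2000
DF(3y) = 9107/10000 ≈ 0.910700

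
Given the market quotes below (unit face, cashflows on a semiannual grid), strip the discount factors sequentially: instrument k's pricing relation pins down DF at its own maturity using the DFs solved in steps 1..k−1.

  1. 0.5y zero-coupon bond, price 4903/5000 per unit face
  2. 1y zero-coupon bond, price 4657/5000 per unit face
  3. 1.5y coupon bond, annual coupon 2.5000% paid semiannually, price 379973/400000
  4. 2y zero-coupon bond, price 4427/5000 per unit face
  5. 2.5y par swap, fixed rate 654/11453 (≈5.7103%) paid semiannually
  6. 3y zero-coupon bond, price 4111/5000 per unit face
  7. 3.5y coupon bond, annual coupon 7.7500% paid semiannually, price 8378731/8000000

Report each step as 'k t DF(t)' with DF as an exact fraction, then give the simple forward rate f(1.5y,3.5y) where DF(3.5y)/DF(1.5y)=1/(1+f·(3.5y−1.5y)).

step 1 [0.5y] zero: DF = P = 4903/5000 ≈ 0.980600
step 2 [1y] zero: DF = P = 4657/5000 ≈ 0.931400
step 3 [1.5y] bond c/2=1/80: DF=(379973/400000 − 1/80·(0.980600+0.931400))/(1+1/80) = 4573/5000 ≈ 0.914600
step 4 [2y] zero: DF = P = 4427/5000 ≈ 0.885400
step 5 [2.5y] swap r/2=327/11453: DF=(1 − 327/11453·(0.980600+0.931400+0.914600+0.885400))/(1+327/11453) = 2173/2500 ≈ 0.869200
step 6 [3y] zero: DF = P = 4111/5000 ≈ 0.822200
step 7 [3.5y] bond c/2=31/800: DF=(8378731/8000000 − 31/800·(0.980600+0.931400+0.914600+0.885400+0.869200+0.822200))/(1+31/800) = 8067/10000 ≈ 0.806700

1 1/2 4903/5000
2 1 4657/5000
3 3/2 4573/5000
4 2 4427/5000
5 5/2 2173/2500
6 3 4111/5000
7 7/2 8067/10000
f(1.5y,3.5y) = ((4573/5000)/(8067/10000) − 1)/(2) = 1079/16134 ≈ 6.6877%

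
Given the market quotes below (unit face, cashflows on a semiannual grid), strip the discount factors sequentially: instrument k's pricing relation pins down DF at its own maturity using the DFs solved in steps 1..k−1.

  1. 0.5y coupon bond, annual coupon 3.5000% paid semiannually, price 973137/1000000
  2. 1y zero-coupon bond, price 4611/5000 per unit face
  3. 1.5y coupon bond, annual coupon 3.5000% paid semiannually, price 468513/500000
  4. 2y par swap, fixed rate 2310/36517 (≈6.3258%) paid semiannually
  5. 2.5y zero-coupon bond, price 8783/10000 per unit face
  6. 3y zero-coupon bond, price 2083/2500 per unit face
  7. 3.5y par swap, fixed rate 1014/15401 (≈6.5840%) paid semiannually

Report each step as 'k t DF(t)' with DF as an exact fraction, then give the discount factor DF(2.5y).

1 1/2 2391/2500
2 1 4611/5000
3 3/2 4443/5000
4 2 1769/2000
5 5/2 8783/10000
6 3 2083/2500
7 7/2 1993/2500
DF(2.5y) = 8783/10000 ≈ 0.878300

step 1 [0.5y] bond c/2=7/400: DF=(973137/1000000 − 7/400·(0))/(1+7/400) = 2391/2500 ≈ 0.956400
step 2 [1y] zero: DF = P = 4611/5000 ≈ 0.922200
step 3 [1.5y] bond c/2=7/400: DF=(468513/500000 − 7/400·(0.956400+0.922200))/(1+7/400) = 4443/5000 ≈ 0.888600
step 4 [2y] swap r/2=1155/36517: DF=(1 − 1155/36517·(0.956400+0.922200+0.888600))/(1+1155/36517) = 1769/2000 ≈ 0.884500
step 5 [2.5y] zero: DF = P = 8783/10000 ≈ 0.878300
step 6 [3y] zero: DF = P = 2083/2500 ≈ 0.833200
step 7 [3.5y] swap r/2=507/15401: DF=(1 − 507/15401·(0.956400+0.922200+0.888600+0.884500+0.878300+0.833200))/(1+507/15401) = 1993/2500 ≈ 0.797200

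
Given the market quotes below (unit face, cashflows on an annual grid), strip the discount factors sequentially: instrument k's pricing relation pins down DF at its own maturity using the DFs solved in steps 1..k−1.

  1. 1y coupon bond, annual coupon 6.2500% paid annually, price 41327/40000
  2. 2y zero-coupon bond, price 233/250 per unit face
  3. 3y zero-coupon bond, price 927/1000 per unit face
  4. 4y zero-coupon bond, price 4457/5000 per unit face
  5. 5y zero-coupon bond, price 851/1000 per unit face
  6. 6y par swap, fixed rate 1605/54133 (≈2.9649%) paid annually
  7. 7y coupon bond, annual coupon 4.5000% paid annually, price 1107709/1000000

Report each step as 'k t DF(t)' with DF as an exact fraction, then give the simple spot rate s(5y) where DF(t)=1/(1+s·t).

step 1 [1y] bond c/1=1/16: DF=(41327/40000 − 1/16·(0))/(1+1/16) = 2431/2500 ≈ 0.972400
step 2 [2y] zero: DF = P = 233/250 ≈ 0.932000
step 3 [3y] zero: DF = P = 927/1000 ≈ 0.927000
step 4 [4y] zero: DF = P = 4457/5000 ≈ 0.891400
step 5 [5y] zero: DF = P = 851/1000 ≈ 0.851000
step 6 [6y] swap r/1=1605/54133: DF=(1 − 1605/54133·(0.972400+0.932000+0.927000+0.891400+0.851000))/(1+1605/54133) = 1679/2000 ≈ 0.839500
step 7 [7y] bond c/1=9/200: DF=(1107709/1000000 − 9/200·(0.972400+0.932000+0.927000+0.891400+0.851000+0.839500))/(1+9/200) = 8269/10000 ≈ 0.826900

1 1 2431/2500
2 2 233/250
3 3 927/1000
4 4 4457/5000
5 5 851/1000
6 6 1679/2000
7 7 8269/10000
s(5y) = (1/(851/1000) − 1)/(5) = 149/4255 ≈ 3.5018%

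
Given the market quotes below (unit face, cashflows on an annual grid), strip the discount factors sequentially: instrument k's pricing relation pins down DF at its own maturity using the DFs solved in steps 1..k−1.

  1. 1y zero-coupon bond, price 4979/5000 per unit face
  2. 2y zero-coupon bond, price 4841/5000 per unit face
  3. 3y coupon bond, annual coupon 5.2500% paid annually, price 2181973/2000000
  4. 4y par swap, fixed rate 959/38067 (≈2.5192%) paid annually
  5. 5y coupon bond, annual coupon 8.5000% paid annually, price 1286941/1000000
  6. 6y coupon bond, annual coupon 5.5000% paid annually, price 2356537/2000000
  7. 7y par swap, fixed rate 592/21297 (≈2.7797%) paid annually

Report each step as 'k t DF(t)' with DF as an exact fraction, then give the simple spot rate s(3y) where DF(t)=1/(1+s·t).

step 1 [1y] zero: DF = P = 4979/5000 ≈ 0.995800
step 2 [2y] zero: DF = P = 4841/5000 ≈ 0.968200
step 3 [3y] bond c/1=21/400: DF=(2181973/2000000 − 21/400·(0.995800+0.968200))/(1+21/400) = 4693/5000 ≈ 0.938600
step 4 [4y] swap r/1=959/38067: DF=(1 − 959/38067·(0.995800+0.968200+0.938600))/(1+959/38067) = 9041/10000 ≈ 0.904100
step 5 [5y] bond c/1=17/200: DF=(1286941/1000000 − 17/200·(0.995800+0.968200+0.938600+0.904100))/(1+17/200) = 8879/10000 ≈ 0.887900
step 6 [6y] bond c/1=11/200: DF=(2356537/2000000 − 11/200·(0.995800+0.968200+0.938600+0.904100+0.887900))/(1+11/200) = 8721/10000 ≈ 0.872100
step 7 [7y] swap r/1=592/21297: DF=(1 − 592/21297·(0.995800+0.968200+0.938600+0.904100+0.887900+0.872100))/(1+592/21297) = 514/625 ≈ 0.822400

1 1 4979/5000
2 2 4841/5000
3 3 4693/5000
4 4 9041/10000
5 5 8879/10000
6 6 8721/10000
7 7 514/625
s(3y) = (1/(4693/5000) − 1)/(3) = 307/14079 ≈ 2.1806%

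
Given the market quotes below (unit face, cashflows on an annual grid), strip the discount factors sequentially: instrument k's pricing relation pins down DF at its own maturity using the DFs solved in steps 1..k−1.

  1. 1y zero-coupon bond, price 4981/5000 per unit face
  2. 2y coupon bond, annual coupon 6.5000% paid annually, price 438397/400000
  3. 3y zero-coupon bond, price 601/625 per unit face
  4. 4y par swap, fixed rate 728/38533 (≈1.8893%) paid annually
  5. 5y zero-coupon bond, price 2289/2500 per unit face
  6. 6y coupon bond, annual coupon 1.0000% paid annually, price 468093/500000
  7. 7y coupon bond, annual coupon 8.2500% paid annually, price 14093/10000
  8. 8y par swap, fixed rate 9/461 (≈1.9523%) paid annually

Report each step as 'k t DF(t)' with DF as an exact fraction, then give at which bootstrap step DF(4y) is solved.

1 1 4981/5000
2 2 9683/10000
3 3 601/625
4 4 1159/1250
5 5 2289/2500
6 6 8797/10000
7 7 4357/5000
8 8 107/125
DF(4y) is solved at step 4

step 1 [1y] zero: DF = P = 4981/5000 ≈ 0.996200
step 2 [2y] bond c/1=13/200: DF=(438397/400000 − 13/200·(0.996200))/(1+13/200) = 9683/10000 ≈ 0.968300
step 3 [3y] zero: DF = P = 601/625 ≈ 0.961600
step 4 [4y] swap r/1=728/38533: DF=(1 − 728/38533·(0.996200+0.968300+0.961600))/(1+728/38533) = 1159/1250 ≈ 0.927200
step 5 [5y] zero: DF = P = 2289/2500 ≈ 0.915600
step 6 [6y] bond c/1=1/100: DF=(468093/500000 − 1/100·(0.996200+0.968300+0.961600+0.927200+0.915600))/(1+1/100) = 8797/10000 ≈ 0.879700
step 7 [7y] bond c/1=33/400: DF=(14093/10000 − 33/400·(0.996200+0.968300+0.961600+0.927200+0.915600+0.879700))/(1+33/400) = 4357/5000 ≈ 0.871400
step 8 [8y] swap r/1=9/461: DF=(1 − 9/461·(0.996200+0.968300+0.961600+0.927200+0.915600+0.879700+0.871400))/(1+9/461) = 107/125 ≈ 0.856000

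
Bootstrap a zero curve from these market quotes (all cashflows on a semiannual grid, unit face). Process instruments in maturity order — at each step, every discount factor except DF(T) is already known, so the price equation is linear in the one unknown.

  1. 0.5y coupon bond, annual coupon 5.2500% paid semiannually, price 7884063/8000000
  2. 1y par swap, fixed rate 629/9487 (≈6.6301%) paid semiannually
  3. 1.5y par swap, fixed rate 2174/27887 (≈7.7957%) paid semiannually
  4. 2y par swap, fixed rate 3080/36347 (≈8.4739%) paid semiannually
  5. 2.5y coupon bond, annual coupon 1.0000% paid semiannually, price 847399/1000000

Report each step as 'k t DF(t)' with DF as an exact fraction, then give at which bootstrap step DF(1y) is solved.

1 1/2 9603/10000
2 1 9371/10000
3 3/2 8913/10000
4 2 423/500
5 5/2 8251/10000
DF(1y) is solved at step 2

step 1 [0.5y] bond c/2=21/800: DF=(7884063/8000000 − 21/800·(0))/(1+21/800) = 9603/10000 ≈ 0.960300
step 2 [1y] swap r/2=629/18974: DF=(1 − 629/18974·(0.960300))/(1+629/18974) = 9371/10000 ≈ 0.937100
step 3 [1.5y] swap r/2=1087/27887: DF=(1 − 1087/27887·(0.960300+0.937100))/(1+1087/27887) = 8913/10000 ≈ 0.891300
step 4 [2y] swap r/2=1540/36347: DF=(1 − 1540/36347·(0.960300+0.937100+0.891300))/(1+1540/36347) = 423/500 ≈ 0.846000
step 5 [2.5y] bond c/2=1/200: DF=(847399/1000000 − 1/200·(0.960300+0.937100+0.891300+0.846000))/(1+1/200) = 8251/10000 ≈ 0.825100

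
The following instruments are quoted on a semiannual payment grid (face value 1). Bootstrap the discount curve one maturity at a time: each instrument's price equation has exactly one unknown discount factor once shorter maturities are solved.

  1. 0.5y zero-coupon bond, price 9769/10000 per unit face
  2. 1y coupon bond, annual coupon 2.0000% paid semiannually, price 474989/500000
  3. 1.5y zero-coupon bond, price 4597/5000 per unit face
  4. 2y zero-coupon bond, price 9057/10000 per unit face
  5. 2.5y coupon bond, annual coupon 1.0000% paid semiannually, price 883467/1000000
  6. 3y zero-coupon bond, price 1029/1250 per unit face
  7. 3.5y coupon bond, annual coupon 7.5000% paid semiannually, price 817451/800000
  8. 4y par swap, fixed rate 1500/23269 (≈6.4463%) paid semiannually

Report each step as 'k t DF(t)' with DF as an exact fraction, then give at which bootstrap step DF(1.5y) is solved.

step 1 [0.5y] zero: DF = P = 9769/10000 ≈ 0.976900
step 2 [1y] bond c/2=1/100: DF=(474989/500000 − 1/100·(0.976900))/(1+1/100) = 9309/10000 ≈ 0.930900
step 3 [1.5y] zero: DF = P = 4597/5000 ≈ 0.919400
step 4 [2y] zero: DF = P = 9057/10000 ≈ 0.905700
step 5 [2.5y] bond c/2=1/200: DF=(883467/1000000 − 1/200·(0.976900+0.930900+0.919400+0.905700))/(1+1/200) = 1721/2000 ≈ 0.860500
step 6 [3y] zero: DF = P = 1029/1250 ≈ 0.823200
step 7 [3.5y] bond c/2=3/80: DF=(817451/800000 − 3/80·(0.976900+0.930900+0.919400+0.905700+0.860500+0.823200))/(1+3/80) = 7891/10000 ≈ 0.789100
step 8 [4y] swap r/2=750/23269: DF=(1 − 750/23269·(0.976900+0.930900+0.919400+0.905700+0.860500+0.823200+0.789100))/(1+750/23269) = 31/40 ≈ 0.775000

1 1/2 9769/10000
2 1 9309/10000
3 3/2 4597/5000
4 2 9057/10000
5 5/2 1721/2000
6 3 1029/1250
7 7/2 7891/10000
8 4 31/40
DF(1.5y) is solved at step 3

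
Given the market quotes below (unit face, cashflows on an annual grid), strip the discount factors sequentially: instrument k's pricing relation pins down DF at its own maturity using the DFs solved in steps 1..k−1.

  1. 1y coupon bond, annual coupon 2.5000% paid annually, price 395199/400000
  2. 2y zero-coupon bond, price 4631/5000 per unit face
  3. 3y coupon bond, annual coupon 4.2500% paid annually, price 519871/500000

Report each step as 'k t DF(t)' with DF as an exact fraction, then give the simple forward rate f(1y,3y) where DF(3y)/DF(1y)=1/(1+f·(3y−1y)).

step 1 [1y] bond c/1=1/40: DF=(395199/400000 − 1/40·(0))/(1+1/40) = 9639/10000 ≈ 0.963900
step 2 [2y] zero: DF = P = 4631/5000 ≈ 0.926200
step 3 [3y] bond c/1=17/400: DF=(519871/500000 − 17/400·(0.963900+0.926200))/(1+17/400) = 9203/10000 ≈ 0.920300

1 1 9639/10000
2 2 4631/5000
3 3 9203/10000
f(1y,3y) = ((9639/10000)/(9203/10000) − 1)/(2) = 218/9203 ≈ 2.3688%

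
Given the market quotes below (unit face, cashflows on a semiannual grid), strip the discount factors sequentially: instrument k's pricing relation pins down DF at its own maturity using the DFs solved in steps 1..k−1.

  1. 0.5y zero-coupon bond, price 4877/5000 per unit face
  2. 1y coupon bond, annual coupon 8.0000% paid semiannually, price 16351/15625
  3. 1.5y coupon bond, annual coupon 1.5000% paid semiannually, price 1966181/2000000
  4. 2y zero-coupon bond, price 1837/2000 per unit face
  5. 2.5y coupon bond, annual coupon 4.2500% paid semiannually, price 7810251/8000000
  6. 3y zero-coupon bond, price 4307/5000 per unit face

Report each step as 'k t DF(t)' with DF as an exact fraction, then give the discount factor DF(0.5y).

step 1 [0.5y] zero: DF = P = 4877/5000 ≈ 0.975400
step 2 [1y] bond c/2=1/25: DF=(16351/15625 − 1/25·(0.975400))/(1+1/25) = 9687/10000 ≈ 0.968700
step 3 [1.5y] bond c/2=3/400: DF=(1966181/2000000 − 3/400·(0.975400+0.968700))/(1+3/400) = 9613/10000 ≈ 0.961300
step 4 [2y] zero: DF = P = 1837/2000 ≈ 0.918500
step 5 [2.5y] bond c/2=17/800: DF=(7810251/8000000 − 17/800·(0.975400+0.968700+0.961300+0.918500))/(1+17/800) = 2191/2500 ≈ 0.876400
step 6 [3y] zero: DF = P = 4307/5000 ≈ 0.861400

1 1/2 4877/5000
2 1 9687/10000
3 3/2 9613/10000
4 2 1837/2000
5 5/2 2191/2500
6 3 4307/5000
DF(0.5y) = 4877/5000 ≈ 0.975400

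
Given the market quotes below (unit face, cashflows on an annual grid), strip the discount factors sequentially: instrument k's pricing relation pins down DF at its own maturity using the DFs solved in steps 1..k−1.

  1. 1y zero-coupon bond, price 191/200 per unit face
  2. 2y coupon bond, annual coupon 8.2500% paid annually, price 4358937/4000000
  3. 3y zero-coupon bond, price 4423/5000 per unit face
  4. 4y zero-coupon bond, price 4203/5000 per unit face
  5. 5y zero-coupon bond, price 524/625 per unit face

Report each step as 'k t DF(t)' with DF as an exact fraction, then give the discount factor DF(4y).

step 1 [1y] zero: DF = P = 191/200 ≈ 0.955000
step 2 [2y] bond c/1=33/400: DF=(4358937/4000000 − 33/400·(0.955000))/(1+33/400) = 9339/10000 ≈ 0.933900
step 3 [3y] zero: DF = P = 4423/5000 ≈ 0.884600
step 4 [4y] zero: DF = P = 4203/5000 ≈ 0.840600
step 5 [5y] zero: DF = P = 524/625 ≈ 0.838400

1 1 191/200
2 2 9339/10000
3 3 4423/5000
4 4 4203/5000
5 5 524/625
DF(4y) = 4203/5000 ≈ 0.840600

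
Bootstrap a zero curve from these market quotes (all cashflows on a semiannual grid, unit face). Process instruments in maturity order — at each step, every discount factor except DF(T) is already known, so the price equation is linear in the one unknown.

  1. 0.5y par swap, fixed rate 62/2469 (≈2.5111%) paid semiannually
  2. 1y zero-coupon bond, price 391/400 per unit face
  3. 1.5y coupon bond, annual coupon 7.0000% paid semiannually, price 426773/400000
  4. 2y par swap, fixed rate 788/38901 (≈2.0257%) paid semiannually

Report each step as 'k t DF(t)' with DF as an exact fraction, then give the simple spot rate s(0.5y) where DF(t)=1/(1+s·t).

step 1 [0.5y] swap r/2=31/2469: DF=(1 − 31/2469·(0))/(1+31/2469) = 2469/2500 ≈ 0.987600
step 2 [1y] zero: DF = P = 391/400 ≈ 0.977500
step 3 [1.5y] bond c/2=7/200: DF=(426773/400000 − 7/200·(0.987600+0.977500))/(1+7/200) = 2411/2500 ≈ 0.964400
step 4 [2y] swap r/2=394/38901: DF=(1 − 394/38901·(0.987600+0.977500+0.964400))/(1+394/38901) = 4803/5000 ≈ 0.960600

1 1/2 2469/2500
2 1 391/400
3 3/2 2411/2500
4 2 4803/5000
s(0.5y) = (1/(2469/2500) − 1)/(1/2) = 62/2469 ≈ 2.5111%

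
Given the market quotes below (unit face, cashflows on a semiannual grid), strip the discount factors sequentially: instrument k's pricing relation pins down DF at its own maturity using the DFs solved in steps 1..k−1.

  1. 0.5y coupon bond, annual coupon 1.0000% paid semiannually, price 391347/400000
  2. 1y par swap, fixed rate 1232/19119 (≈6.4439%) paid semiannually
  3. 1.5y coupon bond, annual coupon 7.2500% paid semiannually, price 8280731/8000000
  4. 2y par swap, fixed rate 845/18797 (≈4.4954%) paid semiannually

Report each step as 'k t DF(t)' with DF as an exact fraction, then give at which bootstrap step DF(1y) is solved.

1 1/2 1947/2000
2 1 1173/1250
3 3/2 233/250
4 2 1831/2000
DF(1y) is solved at step 2

step 1 [0.5y] bond c/2=1/200: DF=(391347/400000 − 1/200·(0))/(1+1/200) = 1947/2000 ≈ 0.973500
step 2 [1y] swap r/2=616/19119: DF=(1 − 616/19119·(0.973500))/(1+616/19119) = 1173/1250 ≈ 0.938400
step 3 [1.5y] bond c/2=29/800: DF=(8280731/8000000 − 29/800·(0.973500+0.938400))/(1+29/800) = 233/250 ≈ 0.932000
step 4 [2y] swap r/2=845/37594: DF=(1 − 845/37594·(0.973500+0.938400+0.932000))/(1+845/37594) = 1831/2000 ≈ 0.915500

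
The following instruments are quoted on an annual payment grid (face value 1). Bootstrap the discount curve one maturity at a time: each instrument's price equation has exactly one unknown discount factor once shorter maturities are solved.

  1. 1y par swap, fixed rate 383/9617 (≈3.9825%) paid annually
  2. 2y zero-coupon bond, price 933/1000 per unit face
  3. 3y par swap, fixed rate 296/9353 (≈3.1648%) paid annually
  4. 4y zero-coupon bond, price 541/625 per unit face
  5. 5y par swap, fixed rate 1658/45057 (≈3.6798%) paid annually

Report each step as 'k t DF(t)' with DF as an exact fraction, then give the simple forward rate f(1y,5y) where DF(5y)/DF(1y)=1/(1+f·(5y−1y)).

1 1 9617/10000
2 2 933/1000
3 3 1139/1250
4 4 541/625
5 5 4171/5000
f(1y,5y) = ((9617/10000)/(4171/5000) − 1)/(4) = 1275/33368 ≈ 3.8210%

step 1 [1y] swap r/1=383/9617: DF=(1 − 383/9617·(0))/(1+383/9617) = 9617/10000 ≈ 0.961700
step 2 [2y] zero: DF = P = 933/1000 ≈ 0.933000
step 3 [3y] swap r/1=296/9353: DF=(1 − 296/9353·(0.961700+0.933000))/(1+296/9353) = 1139/1250 ≈ 0.911200
step 4 [4y] zero: DF = P = 541/625 ≈ 0.865600
step 5 [5y] swap r/1=1658/45057: DF=(1 − 1658/45057·(0.961700+0.933000+0.911200+0.865600))/(1+1658/45057) = 4171/5000 ≈ 0.834200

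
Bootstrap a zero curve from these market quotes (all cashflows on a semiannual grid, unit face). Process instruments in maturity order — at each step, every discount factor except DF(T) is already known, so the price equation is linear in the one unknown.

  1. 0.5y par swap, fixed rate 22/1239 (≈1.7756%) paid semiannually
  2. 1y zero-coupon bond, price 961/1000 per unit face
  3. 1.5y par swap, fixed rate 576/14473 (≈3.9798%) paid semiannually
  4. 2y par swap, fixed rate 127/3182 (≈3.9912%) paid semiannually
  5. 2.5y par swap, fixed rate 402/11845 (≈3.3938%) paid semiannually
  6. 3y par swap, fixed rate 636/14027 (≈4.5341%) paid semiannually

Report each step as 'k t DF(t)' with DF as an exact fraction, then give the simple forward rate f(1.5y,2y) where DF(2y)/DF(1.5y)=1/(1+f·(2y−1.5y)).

step 1 [0.5y] swap r/2=11/1239: DF=(1 − 11/1239·(0))/(1+11/1239) = 1239/1250 ≈ 0.991200
step 2 [1y] zero: DF = P = 961/1000 ≈ 0.961000
step 3 [1.5y] swap r/2=288/14473: DF=(1 − 288/14473·(0.991200+0.961000))/(1+288/14473) = 589/625 ≈ 0.942400
step 4 [2y] swap r/2=127/6364: DF=(1 − 127/6364·(0.991200+0.961000+0.942400))/(1+127/6364) = 4619/5000 ≈ 0.923800
step 5 [2.5y] swap r/2=201/11845: DF=(1 − 201/11845·(0.991200+0.961000+0.942400+0.923800))/(1+201/11845) = 2299/2500 ≈ 0.919600
step 6 [3y] swap r/2=318/14027: DF=(1 − 318/14027·(0.991200+0.961000+0.942400+0.923800+0.919600))/(1+318/14027) = 1091/1250 ≈ 0.872800

1 1/2 1239/1250
2 1 961/1000
3 3/2 589/625
4 2 4619/5000
5 5/2 2299/2500
6 3 1091/1250
f(1.5y,2y) = ((589/625)/(4619/5000) − 1)/(1/2) = 6/149 ≈ 4.0268%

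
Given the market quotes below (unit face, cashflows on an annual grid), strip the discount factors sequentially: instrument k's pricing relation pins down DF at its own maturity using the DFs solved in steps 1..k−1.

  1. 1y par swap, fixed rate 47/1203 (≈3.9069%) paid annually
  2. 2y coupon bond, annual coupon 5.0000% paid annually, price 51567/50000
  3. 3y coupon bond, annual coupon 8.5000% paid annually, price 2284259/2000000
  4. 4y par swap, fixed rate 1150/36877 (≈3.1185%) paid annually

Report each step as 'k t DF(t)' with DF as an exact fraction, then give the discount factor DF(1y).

1 1 1203/1250
2 2 2341/2500
3 3 9039/10000
4 4 177/200
DF(1y) = 1203/1250 ≈ 0.962400

step 1 [1y] swap r/1=47/1203: DF=(1 − 47/1203·(0))/(1+47/1203) = 1203/1250 ≈ 0.962400
step 2 [2y] bond c/1=1/20: DF=(51567/50000 − 1/20·(0.962400))/(1+1/20) = 2341/2500 ≈ 0.936400
step 3 [3y] bond c/1=17/200: DF=(2284259/2000000 − 17/200·(0.962400+0.936400))/(1+17/200) = 9039/10000 ≈ 0.903900
step 4 [4y] swap r/1=1150/36877: DF=(1 − 1150/36877·(0.962400+0.936400+0.903900))/(1+1150/36877) = 177/200 ≈ 0.885000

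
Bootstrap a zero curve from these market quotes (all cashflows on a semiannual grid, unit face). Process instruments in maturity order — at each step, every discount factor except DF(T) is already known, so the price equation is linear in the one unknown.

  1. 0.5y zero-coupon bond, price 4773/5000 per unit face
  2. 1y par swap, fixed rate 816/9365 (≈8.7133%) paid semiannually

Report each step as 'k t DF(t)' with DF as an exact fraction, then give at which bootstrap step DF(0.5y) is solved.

step 1 [0.5y] zero: DF = P = 4773/5000 ≈ 0.954600
step 2 [1y] swap r/2=408/9365: DF=(1 − 408/9365·(0.954600))/(1+408/9365) = 574/625 ≈ 0.918400

1 1/2 4773/5000
2 1 574/625
DF(0.5y) is solved at step 1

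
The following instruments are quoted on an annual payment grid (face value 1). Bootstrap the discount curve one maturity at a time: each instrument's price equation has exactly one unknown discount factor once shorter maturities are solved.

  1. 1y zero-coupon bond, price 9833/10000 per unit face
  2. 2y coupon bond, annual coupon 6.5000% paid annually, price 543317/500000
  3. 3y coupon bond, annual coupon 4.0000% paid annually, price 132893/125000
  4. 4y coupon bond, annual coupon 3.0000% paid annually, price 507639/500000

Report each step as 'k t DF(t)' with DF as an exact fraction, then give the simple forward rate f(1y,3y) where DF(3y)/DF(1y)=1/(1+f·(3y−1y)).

step 1 [1y] zero: DF = P = 9833/10000 ≈ 0.983300
step 2 [2y] bond c/1=13/200: DF=(543317/500000 − 13/200·(0.983300))/(1+13/200) = 9603/10000 ≈ 0.960300
step 3 [3y] bond c/1=1/25: DF=(132893/125000 − 1/25·(0.983300+0.960300))/(1+1/25) = 379/400 ≈ 0.947500
step 4 [4y] bond c/1=3/100: DF=(507639/500000 − 3/100·(0.983300+0.960300+0.947500))/(1+3/100) = 1803/2000 ≈ 0.901500

1 1 9833/10000
2 2 9603/10000
3 3 379/400
4 4 1803/2000
f(1y,3y) = ((9833/10000)/(379/400) − 1)/(2) = 179/9475 ≈ 1.8892%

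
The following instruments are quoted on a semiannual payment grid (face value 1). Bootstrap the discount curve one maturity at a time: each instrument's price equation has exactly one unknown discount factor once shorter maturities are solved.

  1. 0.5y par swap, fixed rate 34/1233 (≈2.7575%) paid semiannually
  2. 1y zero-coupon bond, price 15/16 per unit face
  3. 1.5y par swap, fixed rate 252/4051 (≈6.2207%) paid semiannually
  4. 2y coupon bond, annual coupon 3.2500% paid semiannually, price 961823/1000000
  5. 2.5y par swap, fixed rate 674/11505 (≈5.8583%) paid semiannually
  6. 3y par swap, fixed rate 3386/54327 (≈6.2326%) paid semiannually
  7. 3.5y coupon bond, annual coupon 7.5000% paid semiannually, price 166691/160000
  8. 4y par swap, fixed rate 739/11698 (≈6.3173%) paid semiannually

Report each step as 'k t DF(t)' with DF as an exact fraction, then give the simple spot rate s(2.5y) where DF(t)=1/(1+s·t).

1 1/2 1233/1250
2 1 15/16
3 3/2 4559/5000
4 2 9011/10000
5 5/2 2163/2500
6 3 8307/10000
7 7/2 4039/5000
8 4 7783/10000
s(2.5y) = (1/(2163/2500) − 1)/(5/2) = 674/10815 ≈ 6.2321%

step 1 [0.5y] swap r/2=17/1233: DF=(1 − 17/1233·(0))/(1+17/1233) = 1233/1250 ≈ 0.986400
step 2 [1y] zero: DF = P = 15/16 ≈ 0.937500
step 3 [1.5y] swap r/2=126/4051: DF=(1 − 126/4051·(0.986400+0.937500))/(1+126/4051) = 4559/5000 ≈ 0.911800
step 4 [2y] bond c/2=13/800: DF=(961823/1000000 − 13/800·(0.986400+0.937500+0.911800))/(1+13/800) = 9011/10000 ≈ 0.901100
step 5 [2.5y] swap r/2=337/11505: DF=(1 − 337/11505·(0.986400+0.937500+0.911800+0.901100))/(1+337/11505) = 2163/2500 ≈ 0.865200
step 6 [3y] swap r/2=1693/54327: DF=(1 − 1693/54327·(0.986400+0.937500+0.911800+0.901100+0.865200))/(1+1693/54327) = 8307/10000 ≈ 0.830700
step 7 [3.5y] bond c/2=3/80: DF=(166691/160000 − 3/80·(0.986400+0.937500+0.911800+0.901100+0.865200+0.830700))/(1+3/80) = 4039/5000 ≈ 0.807800
step 8 [4y] swap r/2=739/23396: DF=(1 − 739/23396·(0.986400+0.937500+0.911800+0.901100+0.865200+0.830700+0.807800))/(1+739/23396) = 7783/10000 ≈ 0.778300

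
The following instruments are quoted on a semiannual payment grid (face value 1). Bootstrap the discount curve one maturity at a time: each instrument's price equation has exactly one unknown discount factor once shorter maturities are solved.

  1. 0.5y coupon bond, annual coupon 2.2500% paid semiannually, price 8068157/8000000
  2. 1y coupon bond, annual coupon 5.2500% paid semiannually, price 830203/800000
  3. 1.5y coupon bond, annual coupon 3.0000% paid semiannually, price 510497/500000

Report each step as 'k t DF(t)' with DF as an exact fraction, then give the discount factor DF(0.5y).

step 1 [0.5y] bond c/2=9/800: DF=(8068157/8000000 − 9/800·(0))/(1+9/800) = 9973/10000 ≈ 0.997300
step 2 [1y] bond c/2=21/800: DF=(830203/800000 − 21/800·(0.997300))/(1+21/800) = 9857/10000 ≈ 0.985700
step 3 [1.5y] bond c/2=3/200: DF=(510497/500000 − 3/200·(0.997300+0.985700))/(1+3/200) = 4883/5000 ≈ 0.976600

1 1/2 9973/10000
2 1 9857/10000
3 3/2 4883/5000
DF(0.5y) = 9973/10000 ≈ 0.997300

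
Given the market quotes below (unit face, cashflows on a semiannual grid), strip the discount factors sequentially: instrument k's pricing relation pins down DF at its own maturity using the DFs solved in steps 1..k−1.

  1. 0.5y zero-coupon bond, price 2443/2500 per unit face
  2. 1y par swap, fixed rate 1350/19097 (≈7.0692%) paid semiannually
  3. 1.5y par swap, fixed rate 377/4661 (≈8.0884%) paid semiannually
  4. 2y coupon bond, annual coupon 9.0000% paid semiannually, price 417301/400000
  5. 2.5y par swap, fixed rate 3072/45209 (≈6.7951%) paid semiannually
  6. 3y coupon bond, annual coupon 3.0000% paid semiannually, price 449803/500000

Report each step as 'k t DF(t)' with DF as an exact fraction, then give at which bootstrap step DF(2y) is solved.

1 1/2 2443/2500
2 1 373/400
3 3/2 8869/10000
4 2 8779/10000
5 5/2 529/625
6 3 1639/2000
DF(2y) is solved at step 4

step 1 [0.5y] zero: DF = P = 2443/2500 ≈ 0.977200
step 2 [1y] swap r/2=675/19097: DF=(1 − 675/19097·(0.977200))/(1+675/19097) = 373/400 ≈ 0.932500
step 3 [1.5y] swap r/2=377/9322: DF=(1 − 377/9322·(0.977200+0.932500))/(1+377/9322) = 8869/10000 ≈ 0.886900
step 4 [2y] bond c/2=9/200: DF=(417301/400000 − 9/200·(0.977200+0.932500+0.886900))/(1+9/200) = 8779/10000 ≈ 0.877900
step 5 [2.5y] swap r/2=1536/45209: DF=(1 − 1536/45209·(0.977200+0.932500+0.886900+0.877900))/(1+1536/45209) = 529/625 ≈ 0.846400
step 6 [3y] bond c/2=3/200: DF=(449803/500000 − 3/200·(0.977200+0.932500+0.886900+0.877900+0.846400))/(1+3/200) = 1639/2000 ≈ 0.819500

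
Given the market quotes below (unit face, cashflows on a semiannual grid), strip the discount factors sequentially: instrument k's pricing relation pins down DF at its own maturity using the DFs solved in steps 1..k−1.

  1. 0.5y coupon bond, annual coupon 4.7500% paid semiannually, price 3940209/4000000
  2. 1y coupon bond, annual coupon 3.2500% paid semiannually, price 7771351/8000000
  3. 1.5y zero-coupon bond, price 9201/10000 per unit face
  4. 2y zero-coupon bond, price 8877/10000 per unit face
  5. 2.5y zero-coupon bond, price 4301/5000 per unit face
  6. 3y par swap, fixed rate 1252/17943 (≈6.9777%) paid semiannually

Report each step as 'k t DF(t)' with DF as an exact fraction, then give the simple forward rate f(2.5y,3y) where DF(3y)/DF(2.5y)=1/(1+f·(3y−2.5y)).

1 1/2 4811/5000
2 1 1881/2000
3 3/2 9201/10000
4 2 8877/10000
5 5/2 4301/5000
6 3 4061/5000
f(2.5y,3y) = ((4301/5000)/(4061/5000) − 1)/(1/2) = 480/4061 ≈ 11.8197%

step 1 [0.5y] bond c/2=19/800: DF=(3940209/4000000 − 19/800·(0))/(1+19/800) = 4811/5000 ≈ 0.962200
step 2 [1y] bond c/2=13/800: DF=(7771351/8000000 − 13/800·(0.962200))/(1+13/800) = 1881/2000 ≈ 0.940500
step 3 [1.5y] zero: DF = P = 9201/10000 ≈ 0.920100
step 4 [2y] zero: DF = P = 8877/10000 ≈ 0.887700
step 5 [2.5y] zero: DF = P = 4301/5000 ≈ 0.860200
step 6 [3y] swap r/2=626/17943: DF=(1 − 626/17943·(0.962200+0.940500+0.920100+0.887700+0.860200))/(1+626/17943) = 4061/5000 ≈ 0.812200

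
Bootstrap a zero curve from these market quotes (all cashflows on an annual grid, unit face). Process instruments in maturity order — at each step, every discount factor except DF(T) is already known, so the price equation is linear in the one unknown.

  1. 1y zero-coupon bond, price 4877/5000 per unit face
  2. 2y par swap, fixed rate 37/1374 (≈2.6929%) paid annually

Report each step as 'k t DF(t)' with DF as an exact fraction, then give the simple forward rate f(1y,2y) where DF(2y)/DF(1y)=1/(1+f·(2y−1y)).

step 1 [1y] zero: DF = P = 4877/5000 ≈ 0.975400
step 2 [2y] swap r/1=37/1374: DF=(1 − 37/1374·(0.975400))/(1+37/1374) = 4741/5000 ≈ 0.948200

1 1 4877/5000
2 2 4741/5000
f(1y,2y) = ((4877/5000)/(4741/5000) − 1)/(1) = 136/4741 ≈ 2.8686%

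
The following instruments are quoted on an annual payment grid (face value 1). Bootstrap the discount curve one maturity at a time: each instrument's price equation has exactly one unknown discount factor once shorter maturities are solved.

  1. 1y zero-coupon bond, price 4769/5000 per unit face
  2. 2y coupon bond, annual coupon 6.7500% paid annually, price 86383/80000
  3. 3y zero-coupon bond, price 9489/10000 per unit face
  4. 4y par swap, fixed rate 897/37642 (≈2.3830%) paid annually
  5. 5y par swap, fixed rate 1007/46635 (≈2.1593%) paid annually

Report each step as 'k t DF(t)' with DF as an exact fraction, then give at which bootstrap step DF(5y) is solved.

step 1 [1y] zero: DF = P = 4769/5000 ≈ 0.953800
step 2 [2y] bond c/1=27/400: DF=(86383/80000 − 27/400·(0.953800))/(1+27/400) = 1189/1250 ≈ 0.951200
step 3 [3y] zero: DF = P = 9489/10000 ≈ 0.948900
step 4 [4y] swap r/1=897/37642: DF=(1 − 897/37642·(0.953800+0.951200+0.948900))/(1+897/37642) = 9103/10000 ≈ 0.910300
step 5 [5y] swap r/1=1007/46635: DF=(1 − 1007/46635·(0.953800+0.951200+0.948900+0.910300))/(1+1007/46635) = 8993/10000 ≈ 0.899300

1 1 4769/5000
2 2 1189/1250
3 3 9489/10000
4 4 9103/10000
5 5 8993/10000
DF(5y) is solved at step 5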